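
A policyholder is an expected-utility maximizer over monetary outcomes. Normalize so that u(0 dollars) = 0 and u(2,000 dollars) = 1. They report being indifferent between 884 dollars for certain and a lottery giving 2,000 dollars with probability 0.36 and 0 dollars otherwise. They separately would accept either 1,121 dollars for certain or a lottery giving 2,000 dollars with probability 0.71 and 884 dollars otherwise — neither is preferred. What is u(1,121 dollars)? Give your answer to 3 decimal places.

0.814

From the first indifference, u(884 dollars) = 0.36·u(2,000 dollars) + 0.64·u(0 dollars) = 0.36·1 + 0.64·0 = 0.36.
Then u(1,121 dollars) = 0.71·u(2,000 dollars) + 0.29·u(884 dollars) = 0.71·1.00 + 0.29·0.36 = 0.8144.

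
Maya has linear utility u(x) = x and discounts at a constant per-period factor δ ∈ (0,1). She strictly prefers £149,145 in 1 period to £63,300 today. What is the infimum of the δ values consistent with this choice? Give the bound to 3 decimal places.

The preference means 63300 < δ·149145.
Dividing through by 149145 gives δ > 0.42442.

δ > 0.424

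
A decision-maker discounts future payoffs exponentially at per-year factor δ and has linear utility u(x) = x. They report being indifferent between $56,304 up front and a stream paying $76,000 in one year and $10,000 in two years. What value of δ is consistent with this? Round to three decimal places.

Equating present values: 56304 = 76000δ + 10000δ².
Rearranged: 10000δ² + 76000δ − 56304 = 0.
By the quadratic formula (taking the positive root), δ = (−76000 + √8028160000.00) / 20000 ≈ 0.680.

δ ≈ 0.680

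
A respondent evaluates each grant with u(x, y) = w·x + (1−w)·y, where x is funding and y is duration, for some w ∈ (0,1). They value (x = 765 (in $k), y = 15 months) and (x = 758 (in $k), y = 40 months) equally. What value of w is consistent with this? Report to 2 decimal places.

w = 0.78

Equating utilities: w·765 + (1−w)·15 = w·758 + (1−w)·40.
Rearranging, 7·w − 25·(1−w) = 0.
So w/(1−w) = 25/7 = 3.5714, giving w = 25/(7+25) = 0.78.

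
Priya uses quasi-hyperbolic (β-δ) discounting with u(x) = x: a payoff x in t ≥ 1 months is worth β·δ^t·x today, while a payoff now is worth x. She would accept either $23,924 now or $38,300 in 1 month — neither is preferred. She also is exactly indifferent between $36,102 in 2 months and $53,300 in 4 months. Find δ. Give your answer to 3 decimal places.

δ ≈ 0.823

Both payoffs in the second observation are in the future, so β drops out: δ^2·36102 = δ^4·53300 ⇒ δ^2 = 36102/53300 = 0.67734, so δ = 0.82300.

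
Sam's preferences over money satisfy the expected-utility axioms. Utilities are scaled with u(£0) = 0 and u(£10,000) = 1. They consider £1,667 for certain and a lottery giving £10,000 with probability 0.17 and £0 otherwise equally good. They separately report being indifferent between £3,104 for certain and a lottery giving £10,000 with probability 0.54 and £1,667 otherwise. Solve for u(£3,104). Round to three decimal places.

0.618

The first gamble pins u(£1,667): it must equal 0.17·1 + 0.83·0 = 0.17.
Then u(£3,104) = 0.54·u(£10,000) + 0.46·u(£1,667) = 0.54·1.00 + 0.46·0.17 = 0.6182.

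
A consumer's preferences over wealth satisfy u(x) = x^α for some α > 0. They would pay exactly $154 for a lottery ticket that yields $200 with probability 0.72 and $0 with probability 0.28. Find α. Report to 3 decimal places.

Since u(0) = 0, the lottery's EU is 0.72·200^α.
Setting u(154) equal to that: 154^α = 0.72·200^α ⇒ (154/200)^α = 0.72.
Taking logs: α·ln(154/200) = ln(0.72), so α = -0.328504 / -0.261365 ≈ 1.257.

α ≈ 1.257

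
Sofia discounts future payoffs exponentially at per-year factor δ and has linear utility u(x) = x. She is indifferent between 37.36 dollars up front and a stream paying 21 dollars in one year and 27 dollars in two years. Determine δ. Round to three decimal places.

The stream is worth 21δ + 27δ² today, so 21δ + 27δ² = 37.36.
So 27δ² + 21δ − 37.36 = 0.
By the quadratic formula (taking the positive root), δ = (−21 + √4475.88) / 54 ≈ 0.850.

δ ≈ 0.850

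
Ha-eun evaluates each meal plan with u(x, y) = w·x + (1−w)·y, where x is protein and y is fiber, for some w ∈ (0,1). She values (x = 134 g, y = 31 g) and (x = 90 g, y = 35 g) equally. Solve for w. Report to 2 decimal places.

Equating utilities: w·134 + (1−w)·31 = w·90 + (1−w)·35.
Rearranging, 44·w − 4·(1−w) = 0.
Hence w = 4/(44+4) = 4/48 = 0.08.

w = 0.08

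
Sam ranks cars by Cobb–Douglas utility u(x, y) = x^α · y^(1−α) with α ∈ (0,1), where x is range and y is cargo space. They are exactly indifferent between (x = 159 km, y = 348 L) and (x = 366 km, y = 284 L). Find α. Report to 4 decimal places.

The Cobb–Douglas utilities coincide, so 159^α·348^(1−α) = 366^α·284^(1−α).
(159/366)^α = (284/348)^(1−α); take logs: α·ln(159/366) = (1−α)·ln(284/348), i.e. α·-0.8337291 = (1−α)·-0.2032282.
With A = -0.8337291 and B = -0.2032282: α·A = (1−α)·B, so α = B/(A+B) = -0.2032282/-1.0369573 ≈ 0.1960.

α ≈ 0.1960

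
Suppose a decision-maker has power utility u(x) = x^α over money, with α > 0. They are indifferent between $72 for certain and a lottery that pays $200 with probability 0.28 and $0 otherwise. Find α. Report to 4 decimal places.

α ≈ 1.2460

EU(lottery) = 0.28·200^α + 0.72·0 = 0.28·200^α.
Equating: 72^α = 0.28·200^α, i.e. 0.3600^α = 0.28.
α = ln(0.28) / ln(72/200) = -1.2729657/-1.0216512 ≈ 1.2460.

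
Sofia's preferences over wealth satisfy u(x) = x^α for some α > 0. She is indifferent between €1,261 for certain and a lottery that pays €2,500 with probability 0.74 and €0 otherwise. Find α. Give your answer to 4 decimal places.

Since u(0) = 0, the lottery's EU is 0.74·2500^α.
Equating: 1261^α = 0.74·2500^α, i.e. 0.5044^α = 0.74.
α = ln(0.74) / ln(1261/2500) = -0.3011051/-0.6843857 ≈ 0.4400.

α ≈ 0.4400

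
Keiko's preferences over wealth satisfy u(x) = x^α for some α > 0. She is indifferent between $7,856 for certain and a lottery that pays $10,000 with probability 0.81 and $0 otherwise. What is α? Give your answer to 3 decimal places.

α ≈ 0.873

EU(lottery) = 0.81·10000^α + 0.19·0 = 0.81·10000^α.
Equating: 7856^α = 0.81·10000^α, i.e. 0.7856^α = 0.81.
α = ln(0.81) / ln(7856/10000) = -0.210721/-0.241308 ≈ 0.873.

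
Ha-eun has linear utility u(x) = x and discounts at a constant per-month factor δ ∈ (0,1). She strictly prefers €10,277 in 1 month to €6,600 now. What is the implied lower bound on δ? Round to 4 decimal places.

The preference means 6600 < δ·10277.
Dividing through by 10277 gives δ > 0.64221.

δ > 0.6422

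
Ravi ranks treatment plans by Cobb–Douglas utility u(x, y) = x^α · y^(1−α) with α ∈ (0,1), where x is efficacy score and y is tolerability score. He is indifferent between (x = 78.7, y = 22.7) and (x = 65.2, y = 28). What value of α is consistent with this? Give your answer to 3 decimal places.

α ≈ 0.527

Set the two utilities equal: 78.7^α·22.7^(1−α) = 65.2^α·28^(1−α).
Rearrange to (78.7/65.2)^α = (28/22.7)^(1−α) and take logs: α·0.188184 = (1−α)·0.209840.
So α/(1−α) = (0.209840)/(0.188184) = 1.115079, and α = 1.115079/2.115079 ≈ 0.527.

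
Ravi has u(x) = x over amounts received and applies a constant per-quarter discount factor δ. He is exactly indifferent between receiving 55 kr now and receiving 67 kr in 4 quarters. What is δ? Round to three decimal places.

δ ≈ 0.952

Indifference means u(55) = δ^4 · u(67), so δ^4 = u(55)/u(67).
With u(x) = x: δ^4 = 55/67 = 0.82090.
Taking the 4th root: δ = 0.82090^(1/4) ≈ 0.952.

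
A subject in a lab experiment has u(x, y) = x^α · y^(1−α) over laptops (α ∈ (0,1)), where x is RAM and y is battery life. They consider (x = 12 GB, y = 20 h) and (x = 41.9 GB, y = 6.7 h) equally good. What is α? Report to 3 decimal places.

α ≈ 0.467

Set the two utilities equal: 12^α·20^(1−α) = 41.9^α·6.7^(1−α).
Taking logs: α·ln 12 + (1−α)·ln 20 = α·ln 41.9 + (1−α)·ln 6.7, i.e. α·-1.250379 = (1−α)·-1.093625.
With A = -1.250379 and B = -1.093625: α·A = (1−α)·B, so α = B/(A+B) = -1.093625/-2.344004 ≈ 0.467.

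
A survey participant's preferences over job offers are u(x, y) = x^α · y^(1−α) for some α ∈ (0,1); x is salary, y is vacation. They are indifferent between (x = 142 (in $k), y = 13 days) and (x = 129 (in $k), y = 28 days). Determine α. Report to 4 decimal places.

α ≈ 0.8888

Set the two utilities equal: 142^α·13^(1−α) = 129^α·28^(1−α).
Taking logs: α·ln 142 + (1−α)·ln 13 = α·ln 129 + (1−α)·ln 28, i.e. α·0.0960147 = (1−α)·0.7672552.
Thus α·(0.8632699) = 0.7672552, so α = 0.7672552/0.8632699 ≈ 0.8888.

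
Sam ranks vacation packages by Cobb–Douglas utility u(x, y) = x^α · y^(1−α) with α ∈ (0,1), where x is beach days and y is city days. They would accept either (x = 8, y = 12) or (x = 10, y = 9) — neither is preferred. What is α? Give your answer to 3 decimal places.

Indifference: 8^α · 12^(1−α) = 10^α · 9^(1−α).
Rearrange to (8/10)^α = (9/12)^(1−α) and take logs: α·-0.223144 = (1−α)·-0.287682.
Thus α·(-0.510826) = -0.287682, so α = -0.287682/-0.510826 ≈ 0.563.

α ≈ 0.563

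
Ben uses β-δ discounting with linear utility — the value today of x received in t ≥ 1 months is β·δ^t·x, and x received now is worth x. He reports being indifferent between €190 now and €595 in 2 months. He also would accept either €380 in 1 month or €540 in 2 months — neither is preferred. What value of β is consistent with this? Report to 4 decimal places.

From the later pair, β·δ^1·380 = β·δ^2·540; dividing through, δ = 380/540 = 0.70370.
The first indifference: 190 = β·δ^2·595, so β = 190/(δ^2·595) = 190/(0.49520·595) ≈ 0.6448.

β ≈ 0.6448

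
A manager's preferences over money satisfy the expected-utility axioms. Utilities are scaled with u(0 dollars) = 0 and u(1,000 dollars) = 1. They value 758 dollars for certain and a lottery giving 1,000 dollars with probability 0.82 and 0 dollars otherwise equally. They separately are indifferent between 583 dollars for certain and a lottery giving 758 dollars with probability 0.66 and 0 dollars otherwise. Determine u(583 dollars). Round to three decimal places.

0.541

From the first indifference, u(758 dollars) = 0.82·u(1,000 dollars) + 0.18·u(0 dollars) = 0.82·1 + 0.18·0 = 0.82.
Chaining: u(583 dollars) = 0.66·0.82 + 0.34·0.00 = 0.5412.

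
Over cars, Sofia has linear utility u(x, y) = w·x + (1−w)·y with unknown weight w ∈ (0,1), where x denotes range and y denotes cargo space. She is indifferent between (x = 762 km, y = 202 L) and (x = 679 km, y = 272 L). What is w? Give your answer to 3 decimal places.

w = 0.458

Equating utilities: w·762 + (1−w)·202 = w·679 + (1−w)·272.
Collecting terms: w·83 = (1−w)·70.
The marginal rate of substitution is 70/83, so w = 70/(83+70) = 0.458.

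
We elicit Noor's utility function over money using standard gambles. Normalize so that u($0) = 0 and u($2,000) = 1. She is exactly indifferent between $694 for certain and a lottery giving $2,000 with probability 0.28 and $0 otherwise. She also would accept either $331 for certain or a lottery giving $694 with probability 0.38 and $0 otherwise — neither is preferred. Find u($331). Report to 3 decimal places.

The first gamble pins u($694): it must equal 0.28·1 + 0.72·0 = 0.28.
The second indifference gives u($331) = 0.38·u($694) + 0.62·u($0) = 0.38·0.28 + 0.62·0.00 = 0.1064.

0.106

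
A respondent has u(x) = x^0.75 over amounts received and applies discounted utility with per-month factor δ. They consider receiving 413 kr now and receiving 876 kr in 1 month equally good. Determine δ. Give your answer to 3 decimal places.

Indifference means u(413) = δ · u(876), so δ = u(413)/u(876).
With u(x) = x^0.75: δ = 413^0.75/876^0.75 = (413/876)^0.75 = 0.56896.

δ ≈ 0.569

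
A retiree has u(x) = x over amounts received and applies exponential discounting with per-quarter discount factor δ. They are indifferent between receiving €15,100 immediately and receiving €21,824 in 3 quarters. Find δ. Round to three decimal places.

The payoff in 3 quarters is discounted by δ^3, so u(15100) = δ^3·u(21824) and δ^3 = u(15100)/u(21824).
With u(x) = x: δ^3 = 15100/21824 = 0.69190.
Taking the cube root: δ = 0.69190^(1/3) ≈ 0.884.

δ ≈ 0.884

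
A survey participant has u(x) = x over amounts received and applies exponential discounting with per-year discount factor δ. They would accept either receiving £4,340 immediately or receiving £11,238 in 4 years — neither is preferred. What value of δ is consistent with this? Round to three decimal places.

δ ≈ 0.788

The payoff in 4 years is discounted by δ^4, so u(4340) = δ^4·u(11238) and δ^4 = u(4340)/u(11238).
With u(x) = x: δ^4 = 4340/11238 = 0.38619.
Taking the 4th root: δ = 0.38619^(1/4) ≈ 0.788.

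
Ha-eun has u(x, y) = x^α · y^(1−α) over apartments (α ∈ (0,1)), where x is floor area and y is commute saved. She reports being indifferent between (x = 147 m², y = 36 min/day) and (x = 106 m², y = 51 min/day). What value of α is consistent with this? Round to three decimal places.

Set the two utilities equal: 147^α·36^(1−α) = 106^α·51^(1−α).
Taking logs: α·ln 147 + (1−α)·ln 36 = α·ln 106 + (1−α)·ln 51, i.e. α·0.326993 = (1−α)·0.348307.
So α/(1−α) = (0.348307)/(0.326993) = 1.065182, and α = 1.065182/2.065182 ≈ 0.516.

α ≈ 0.516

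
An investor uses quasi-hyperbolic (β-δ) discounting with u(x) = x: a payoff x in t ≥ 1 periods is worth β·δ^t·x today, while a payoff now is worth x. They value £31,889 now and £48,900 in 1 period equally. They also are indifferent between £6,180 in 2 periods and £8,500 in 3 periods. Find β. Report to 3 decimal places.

β ≈ 0.897

Both payoffs in the second observation are in the future, so β drops out: δ^2·6180 = δ^3·8500 ⇒ δ = 6180/8500 = 0.72706.
Substituting δ into 31889 = β·δ·48900: β = 31889/(35553.176) ≈ 0.897.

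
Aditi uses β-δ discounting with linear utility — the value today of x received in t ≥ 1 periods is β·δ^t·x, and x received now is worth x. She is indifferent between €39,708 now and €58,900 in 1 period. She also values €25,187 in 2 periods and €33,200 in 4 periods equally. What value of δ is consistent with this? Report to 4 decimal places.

The second indifference involves only future payoffs, so β cancels: β·δ^2·25187 = β·δ^4·33200, giving δ^2 = 25187/33200 = 0.75864, so δ = 0.87100.

δ ≈ 0.8710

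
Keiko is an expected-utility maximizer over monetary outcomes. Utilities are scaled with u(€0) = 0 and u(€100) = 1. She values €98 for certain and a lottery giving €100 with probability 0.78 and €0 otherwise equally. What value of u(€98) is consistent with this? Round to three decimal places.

0.780

The indifference gives u(€98) = 0.78·u(€100) + 0.22·u(€0) = 0.78·1 + 0.22·0 = 0.78.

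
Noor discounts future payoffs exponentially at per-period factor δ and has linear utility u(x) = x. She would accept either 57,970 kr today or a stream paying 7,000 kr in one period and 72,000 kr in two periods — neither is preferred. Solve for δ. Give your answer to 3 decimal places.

δ ≈ 0.850

Equating present values: 57970 = 7000δ + 72000δ².
Rearranged: 72000δ² + 7000δ − 57970 = 0.
The positive root is δ = [−7000 + √(7000² + 4·72000·57970)] / (2·72000) = (−7000 + 129400.000)/144000 ≈ 0.850.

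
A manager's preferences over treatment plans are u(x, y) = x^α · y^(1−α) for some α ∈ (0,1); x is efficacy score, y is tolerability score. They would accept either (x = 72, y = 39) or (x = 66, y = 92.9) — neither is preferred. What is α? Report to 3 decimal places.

α ≈ 0.909

Indifference: 72^α · 39^(1−α) = 66^α · 92.9^(1−α).
(72/66)^α = (92.9/39)^(1−α); take logs: α·ln(72/66) = (1−α)·ln(92.9/39), i.e. α·0.087011 = (1−α)·0.867962.
So α/(1−α) = (0.867962)/(0.087011) = 9.975313, and α = 9.975313/10.975313 ≈ 0.909.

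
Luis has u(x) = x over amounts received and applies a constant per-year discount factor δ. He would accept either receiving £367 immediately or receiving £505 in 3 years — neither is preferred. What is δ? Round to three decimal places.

The payoff in 3 years is discounted by δ^3, so u(367) = δ^3·u(505) and δ^3 = u(367)/u(505).
With u(x) = x: δ^3 = 367/505 = 0.72673.
So δ = 0.72673^(1/3) ≈ 0.899.

δ ≈ 0.899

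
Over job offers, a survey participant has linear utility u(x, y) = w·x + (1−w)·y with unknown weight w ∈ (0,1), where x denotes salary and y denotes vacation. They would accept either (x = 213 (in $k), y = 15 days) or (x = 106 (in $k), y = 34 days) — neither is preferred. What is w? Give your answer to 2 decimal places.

w = 0.15

Equating utilities: w·213 + (1−w)·15 = w·106 + (1−w)·34.
Collecting terms: w·107 = (1−w)·19.
Hence w = 19/(107+19) = 19/126 = 0.15.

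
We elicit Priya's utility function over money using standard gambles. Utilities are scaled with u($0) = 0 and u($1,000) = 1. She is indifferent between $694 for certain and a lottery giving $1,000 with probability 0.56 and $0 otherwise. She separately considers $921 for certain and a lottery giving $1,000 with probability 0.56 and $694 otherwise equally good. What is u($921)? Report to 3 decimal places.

0.806

The first gamble pins u($694): it must equal 0.56·1 + 0.44·0 = 0.56.
The second indifference gives u($921) = 0.56·u($1,000) + 0.44·u($694) = 0.56·1.00 + 0.44·0.56 = 0.8064.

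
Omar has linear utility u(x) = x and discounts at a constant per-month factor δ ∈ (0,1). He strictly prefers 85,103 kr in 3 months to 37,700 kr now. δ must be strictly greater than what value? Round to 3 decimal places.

Under u(x) = x this choice says 37700 < δ^3·85103.
Dividing by 85103: δ^3 > 0.44299. Both sides are positive, so the cube root keeps the direction.
δ > (37700/85103)^(1/3) ≈ 0.762.

δ > 0.762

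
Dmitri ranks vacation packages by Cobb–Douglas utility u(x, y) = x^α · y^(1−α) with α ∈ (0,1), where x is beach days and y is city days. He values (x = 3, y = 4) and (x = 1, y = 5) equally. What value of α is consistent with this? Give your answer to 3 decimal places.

Set the two utilities equal: 3^α·4^(1−α) = 1^α·5^(1−α).
Rearrange to (3/1)^α = (5/4)^(1−α) and take logs: α·1.098612 = (1−α)·0.223144.
Thus α·(1.321756) = 0.223144, so α = 0.223144/1.321756 ≈ 0.169.

α ≈ 0.169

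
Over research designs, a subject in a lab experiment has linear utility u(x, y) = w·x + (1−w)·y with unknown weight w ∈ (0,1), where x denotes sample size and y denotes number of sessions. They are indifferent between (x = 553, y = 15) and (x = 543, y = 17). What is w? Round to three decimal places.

Indifference: w·553 + (1−w)·15 = w·543 + (1−w)·17.
Collecting terms: w·10 = (1−w)·2.
Hence w = 2/(10+2) = 2/12 = 0.167.

w = 0.167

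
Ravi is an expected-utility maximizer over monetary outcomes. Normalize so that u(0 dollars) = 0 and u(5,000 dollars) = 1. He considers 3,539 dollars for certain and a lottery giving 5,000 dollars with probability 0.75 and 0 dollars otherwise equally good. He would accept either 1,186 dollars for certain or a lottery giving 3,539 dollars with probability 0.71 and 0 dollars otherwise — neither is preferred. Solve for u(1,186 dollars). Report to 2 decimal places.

0.53

First, u(3,539 dollars) = 0.75·u(5,000 dollars) + 0.25·u(0 dollars) = 0.75.
Then u(1,186 dollars) = 0.71·u(3,539 dollars) + 0.29·u(0 dollars) = 0.71·0.75 + 0.29·0.00 = 0.5325.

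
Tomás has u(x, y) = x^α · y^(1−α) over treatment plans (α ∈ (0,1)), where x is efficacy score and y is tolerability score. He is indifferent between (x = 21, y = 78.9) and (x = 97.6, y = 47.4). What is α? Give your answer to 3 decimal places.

Set the two utilities equal: 21^α·78.9^(1−α) = 97.6^α·47.4^(1−α).
Rearrange to (21/97.6)^α = (47.4/78.9)^(1−α) and take logs: α·-1.536355 = (1−α)·-0.509559.
Thus α·(-2.045914) = -0.509559, so α = -0.509559/-2.045914 ≈ 0.249.

α ≈ 0.249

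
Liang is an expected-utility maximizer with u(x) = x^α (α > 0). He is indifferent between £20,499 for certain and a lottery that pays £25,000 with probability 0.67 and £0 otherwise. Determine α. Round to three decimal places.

α ≈ 2.018

EU(lottery) = 0.67·25000^α + 0.33·0 = 0.67·25000^α.
Equating: 20499^α = 0.67·25000^α, i.e. 0.8200^α = 0.67.
Taking logs: α·ln(20499/25000) = ln(0.67), so α = -0.400478 / -0.198500 ≈ 2.018.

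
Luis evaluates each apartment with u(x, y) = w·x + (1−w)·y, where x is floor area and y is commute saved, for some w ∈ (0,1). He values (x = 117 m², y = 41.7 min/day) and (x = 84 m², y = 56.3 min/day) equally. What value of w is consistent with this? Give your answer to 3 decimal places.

u(117,41.7) = u(84,56.3) means w·117 + (1−w)·41.7 = w·84 + (1−w)·56.3.
w·(117−84) = (1−w)·(56.3−41.7), i.e. w·33 = (1−w)·14.6.
The marginal rate of substitution is 14.6/33, so w = 14.6/(33+14.6) = 0.307.

w = 0.307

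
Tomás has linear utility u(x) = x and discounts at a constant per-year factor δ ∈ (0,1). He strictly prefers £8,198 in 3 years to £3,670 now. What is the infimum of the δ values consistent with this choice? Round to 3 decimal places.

δ > 0.765

The preference means 3670 < δ^3·8198.
So δ^3 > 3670/8198 = 0.44767; taking the cube root of both positive sides preserves the inequality.
δ > 0.44767^(1/3) = 0.765.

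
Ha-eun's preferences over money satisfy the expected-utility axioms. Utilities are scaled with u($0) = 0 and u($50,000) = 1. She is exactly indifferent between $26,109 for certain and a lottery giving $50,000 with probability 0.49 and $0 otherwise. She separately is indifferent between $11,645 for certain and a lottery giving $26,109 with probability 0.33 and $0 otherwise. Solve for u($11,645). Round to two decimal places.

From the first indifference, u($26,109) = 0.49·u($50,000) + 0.51·u($0) = 0.49·1 + 0.51·0 = 0.49.
The second indifference gives u($11,645) = 0.33·u($26,109) + 0.67·u($0) = 0.33·0.49 + 0.67·0.00 = 0.1617.

0.16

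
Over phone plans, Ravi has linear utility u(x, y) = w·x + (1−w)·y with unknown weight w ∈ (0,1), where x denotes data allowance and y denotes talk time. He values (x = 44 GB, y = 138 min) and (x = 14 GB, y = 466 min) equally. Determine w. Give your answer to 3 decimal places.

Equating utilities: w·44 + (1−w)·138 = w·14 + (1−w)·466.
w·(44−14) = (1−w)·(466−138), i.e. w·30 = (1−w)·328.
The marginal rate of substitution is 328/30, so w = 328/(30+328) = 0.916.

w = 0.916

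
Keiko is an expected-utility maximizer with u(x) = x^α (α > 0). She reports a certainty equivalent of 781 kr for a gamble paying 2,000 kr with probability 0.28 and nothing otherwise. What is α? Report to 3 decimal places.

EU(lottery) = 0.28·2000^α + 0.72·0 = 0.28·2000^α.
Setting u(781) equal to that: 781^α = 0.28·2000^α ⇒ (781/2000)^α = 0.28.
Taking logs: α·ln(781/2000) = ln(0.28), so α = -1.272966 / -0.940327 ≈ 1.354.

α ≈ 1.354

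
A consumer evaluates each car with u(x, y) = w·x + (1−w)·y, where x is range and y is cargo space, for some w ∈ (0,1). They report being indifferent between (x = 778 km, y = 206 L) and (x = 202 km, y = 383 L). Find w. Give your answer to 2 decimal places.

Equating utilities: w·778 + (1−w)·206 = w·202 + (1−w)·383.
Collecting terms: w·576 = (1−w)·177.
Hence w = 177/(576+177) = 177/753 = 0.24.

w = 0.24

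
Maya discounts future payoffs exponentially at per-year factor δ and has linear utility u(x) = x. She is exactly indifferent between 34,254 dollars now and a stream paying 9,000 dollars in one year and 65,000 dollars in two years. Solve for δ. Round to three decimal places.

δ ≈ 0.660

Present value of the stream is 9000·δ + 65000·δ². Indifference gives 9000δ + 65000δ² = 34254.
Rearranged: 65000δ² + 9000δ − 34254 = 0.
δ = (−9000 + √(9000² + 4·65000·34254)) / (2·65000) = (−9000 + √8987040000.00) / 130000 ≈ 0.660.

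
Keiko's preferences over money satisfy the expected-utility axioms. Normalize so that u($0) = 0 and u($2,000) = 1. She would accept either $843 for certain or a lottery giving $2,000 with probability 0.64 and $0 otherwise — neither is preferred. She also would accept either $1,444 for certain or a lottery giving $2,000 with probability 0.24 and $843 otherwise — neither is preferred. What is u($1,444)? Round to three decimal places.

0.726

First, u($843) = 0.64·u($2,000) + 0.36·u($0) = 0.64.
The second indifference gives u($1,444) = 0.24·u($2,000) + 0.76·u($843) = 0.24·1.00 + 0.76·0.64 = 0.7264.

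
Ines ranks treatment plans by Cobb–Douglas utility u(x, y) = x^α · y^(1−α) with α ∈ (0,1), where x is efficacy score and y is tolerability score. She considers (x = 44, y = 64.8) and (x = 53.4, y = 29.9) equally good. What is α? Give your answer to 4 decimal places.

α ≈ 0.7998

Set the two utilities equal: 44^α·64.8^(1−α) = 53.4^α·29.9^(1−α).
Rearrange to (44/53.4)^α = (29.9/64.8)^(1−α) and take logs: α·-0.1936211 = (1−α)·-0.7734471.
Thus α·(-0.9670682) = -0.7734471, so α = -0.7734471/-0.9670682 ≈ 0.7998.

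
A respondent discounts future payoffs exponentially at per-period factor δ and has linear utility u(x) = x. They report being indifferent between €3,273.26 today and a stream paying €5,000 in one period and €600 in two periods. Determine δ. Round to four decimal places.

Present value of the stream is 5000·δ + 600·δ². Indifference gives 5000δ + 600δ² = 3273.26.
Rearranged: 600δ² + 5000δ − 3273.26 = 0.
By the quadratic formula (taking the positive root), δ = (−5000 + √32855824.00) / 1200 ≈ 0.6100.

δ ≈ 0.6100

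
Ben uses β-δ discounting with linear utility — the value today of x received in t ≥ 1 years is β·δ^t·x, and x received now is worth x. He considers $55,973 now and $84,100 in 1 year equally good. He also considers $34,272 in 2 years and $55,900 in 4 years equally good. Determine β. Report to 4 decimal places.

Both payoffs in the second observation are in the future, so β drops out: δ^2·34272 = δ^4·55900 ⇒ δ^2 = 34272/55900 = 0.61309, so δ = 0.78300.
The first indifference: 55973 = β·δ·84100, so β = 55973/(δ·84100) = 55973/(0.78300·84100) ≈ 0.8500.

β ≈ 0.8500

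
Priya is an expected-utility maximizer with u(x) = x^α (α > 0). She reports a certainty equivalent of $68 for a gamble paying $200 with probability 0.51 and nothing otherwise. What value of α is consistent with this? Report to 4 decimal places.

α ≈ 0.6242

Since u(0) = 0, the lottery's EU is 0.51·200^α.
Equating: 68^α = 0.51·200^α, i.e. 0.3400^α = 0.51.
Taking logs: α·ln(68/200) = ln(0.51), so α = -0.6733446 / -1.0788097 ≈ 0.6242.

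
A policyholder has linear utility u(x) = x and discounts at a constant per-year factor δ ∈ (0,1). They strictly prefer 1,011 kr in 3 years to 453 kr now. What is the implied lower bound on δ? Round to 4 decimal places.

δ > 0.7652

The preference means 453 < δ^3·1011.
So δ^3 > 453/1011 = 0.44807; taking the cube root of both positive sides preserves the inequality.
δ > 0.44807^(1/3) = 0.7652.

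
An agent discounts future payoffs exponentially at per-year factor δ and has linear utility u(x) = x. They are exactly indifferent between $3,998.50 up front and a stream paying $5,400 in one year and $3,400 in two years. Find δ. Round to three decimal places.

δ ≈ 0.550

The stream is worth 5400δ + 3400δ² today, so 5400δ + 3400δ² = 3998.50.
Rearranged: 3400δ² + 5400δ − 3998.50 = 0.
The positive root is δ = [−5400 + √(5400² + 4·3400·3998.50)] / (2·3400) = (−5400 + 9140.000)/6800 ≈ 0.550.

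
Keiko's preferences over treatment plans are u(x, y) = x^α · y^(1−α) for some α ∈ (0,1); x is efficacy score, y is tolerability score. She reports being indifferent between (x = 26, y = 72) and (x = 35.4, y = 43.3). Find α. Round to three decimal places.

The Cobb–Douglas utilities coincide, so 26^α·72^(1−α) = 35.4^α·43.3^(1−α).
(26/35.4)^α = (43.3/72)^(1−α); take logs: α·ln(26/35.4) = (1−α)·ln(43.3/72), i.e. α·-0.308615 = (1−α)·-0.508513.
Thus α·(-0.817128) = -0.508513, so α = -0.508513/-0.817128 ≈ 0.622.

α ≈ 0.622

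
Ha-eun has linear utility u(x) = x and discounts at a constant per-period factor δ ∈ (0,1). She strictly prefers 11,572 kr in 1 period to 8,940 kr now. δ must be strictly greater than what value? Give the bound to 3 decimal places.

δ > 0.773

The preference means 8940 < δ·11572.
So δ > 8940/11572 = 0.77255.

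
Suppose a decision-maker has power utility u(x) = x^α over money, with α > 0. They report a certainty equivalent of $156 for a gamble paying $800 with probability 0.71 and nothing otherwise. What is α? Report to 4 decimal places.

α ≈ 0.2095

EU(lottery) = 0.71·800^α + 0.29·0 = 0.71·800^α.
Equating: 156^α = 0.71·800^α, i.e. 0.1950^α = 0.71.
Taking logs: α·ln(156/800) = ln(0.71), so α = -0.3424903 / -1.6347557 ≈ 0.2095.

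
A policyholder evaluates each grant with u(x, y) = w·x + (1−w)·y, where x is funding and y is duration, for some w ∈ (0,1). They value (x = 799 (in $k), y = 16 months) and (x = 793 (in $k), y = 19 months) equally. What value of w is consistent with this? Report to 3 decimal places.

u(799,16) = u(793,19) means w·799 + (1−w)·16 = w·793 + (1−w)·19.
w·(799−793) = (1−w)·(19−16), i.e. w·6 = (1−w)·3.
The marginal rate of substitution is 3/6, so w = 3/(6+3) = 0.333.

w = 0.333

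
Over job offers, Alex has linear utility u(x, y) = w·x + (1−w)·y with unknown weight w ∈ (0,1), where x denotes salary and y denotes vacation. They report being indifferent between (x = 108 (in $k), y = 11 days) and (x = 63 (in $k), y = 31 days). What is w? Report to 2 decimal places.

w = 0.31

Equating utilities: w·108 + (1−w)·11 = w·63 + (1−w)·31.
w·(108−63) = (1−w)·(31−11), i.e. w·45 = (1−w)·20.
The marginal rate of substitution is 20/45, so w = 20/(45+20) = 0.31.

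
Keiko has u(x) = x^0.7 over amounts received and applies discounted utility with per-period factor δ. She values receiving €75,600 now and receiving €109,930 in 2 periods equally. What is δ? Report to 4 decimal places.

Equating discounted utilities: u(75600) = δ^2·u(109930) ⇒ δ^2 = u(75600)/u(109930).
With u(x) = x^0.7: δ^2 = 75600^0.7/109930^0.7 = (75600/109930)^0.7 = 0.76946.
So δ = 0.76946^(1/2) ≈ 0.8772.

δ ≈ 0.8772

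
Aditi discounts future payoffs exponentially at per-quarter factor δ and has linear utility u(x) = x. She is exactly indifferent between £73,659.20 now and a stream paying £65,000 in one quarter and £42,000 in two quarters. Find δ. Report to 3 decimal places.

The stream is worth 65000δ + 42000δ² today, so 65000δ + 42000δ² = 73659.20.
So 42000δ² + 65000δ − 73659.20 = 0.
By the quadratic formula (taking the positive root), δ = (−65000 + √16599745600.00) / 84000 ≈ 0.760.

δ ≈ 0.760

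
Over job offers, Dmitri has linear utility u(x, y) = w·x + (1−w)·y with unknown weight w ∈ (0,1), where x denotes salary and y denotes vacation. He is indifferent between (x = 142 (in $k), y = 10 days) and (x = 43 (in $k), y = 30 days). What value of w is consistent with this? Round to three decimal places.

Indifference: w·142 + (1−w)·10 = w·43 + (1−w)·30.
Rearranging, 99·w − 20·(1−w) = 0.
The marginal rate of substitution is 20/99, so w = 20/(99+20) = 0.168.

w = 0.168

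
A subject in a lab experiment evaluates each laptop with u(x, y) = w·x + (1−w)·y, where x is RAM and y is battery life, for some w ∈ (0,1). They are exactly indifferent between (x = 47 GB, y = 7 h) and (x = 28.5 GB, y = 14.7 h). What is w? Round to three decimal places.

w = 0.294

Indifference: w·47 + (1−w)·7 = w·28.5 + (1−w)·14.7.
Rearranging, 18.5·w − 7.7·(1−w) = 0.
So w/(1−w) = 7.7/18.5 = 0.4162, giving w = 7.7/(18.5+7.7) = 0.294.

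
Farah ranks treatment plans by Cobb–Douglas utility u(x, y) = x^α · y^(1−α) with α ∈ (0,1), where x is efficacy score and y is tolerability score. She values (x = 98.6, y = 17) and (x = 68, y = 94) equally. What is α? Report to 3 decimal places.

α ≈ 0.822

The Cobb–Douglas utilities coincide, so 98.6^α·17^(1−α) = 68^α·94^(1−α).
Taking logs: α·ln 98.6 + (1−α)·ln 17 = α·ln 68 + (1−α)·ln 94, i.e. α·0.371564 = (1−α)·1.710081.
With A = 0.371564 and B = 1.710081: α·A = (1−α)·B, so α = B/(A+B) = 1.710081/2.081645 ≈ 0.822.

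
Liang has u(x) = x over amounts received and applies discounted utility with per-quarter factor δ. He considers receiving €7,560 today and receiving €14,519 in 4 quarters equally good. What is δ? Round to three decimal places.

Equating discounted utilities: u(7560) = δ^4·u(14519) ⇒ δ^4 = u(7560)/u(14519).
With u(x) = x: δ^4 = 7560/14519 = 0.52070.
Taking the 4th root: δ = 0.52070^(1/4) ≈ 0.849.

δ ≈ 0.849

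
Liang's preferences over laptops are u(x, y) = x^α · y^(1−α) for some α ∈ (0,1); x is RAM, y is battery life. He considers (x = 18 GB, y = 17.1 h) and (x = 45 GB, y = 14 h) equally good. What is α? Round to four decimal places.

The Cobb–Douglas utilities coincide, so 18^α·17.1^(1−α) = 45^α·14^(1−α).
Rearrange to (18/45)^α = (14/17.1)^(1−α) and take logs: α·-0.9162907 = (1−α)·-0.2000211.
So α/(1−α) = (-0.2000211)/(-0.9162907) = 0.2182944, and α = 0.2182944/1.2182944 ≈ 0.1792.

α ≈ 0.1792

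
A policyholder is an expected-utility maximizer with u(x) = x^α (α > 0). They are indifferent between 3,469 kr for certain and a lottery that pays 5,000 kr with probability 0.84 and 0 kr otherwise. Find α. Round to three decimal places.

EU(lottery) = 0.84·5000^α + 0.16·0 = 0.84·5000^α.
Equating: 3469^α = 0.84·5000^α, i.e. 0.6938^α = 0.84.
Take logs: α = ln 0.84 / ln(3469/5000) ≈ 0.47693.

α ≈ 0.477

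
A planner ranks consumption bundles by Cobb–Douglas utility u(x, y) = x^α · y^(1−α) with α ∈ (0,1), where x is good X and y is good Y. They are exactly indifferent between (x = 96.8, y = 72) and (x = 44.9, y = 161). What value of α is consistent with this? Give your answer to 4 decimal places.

α ≈ 0.5116

Indifference: 96.8^α · 72^(1−α) = 44.9^α · 161^(1−α).
(96.8/44.9)^α = (161/72)^(1−α); take logs: α·ln(96.8/44.9) = (1−α)·ln(161/72), i.e. α·0.7682092 = (1−α)·0.8047382.
So α/(1−α) = (0.8047382)/(0.7682092) = 1.0475508, and α = 1.0475508/2.0475508 ≈ 0.5116.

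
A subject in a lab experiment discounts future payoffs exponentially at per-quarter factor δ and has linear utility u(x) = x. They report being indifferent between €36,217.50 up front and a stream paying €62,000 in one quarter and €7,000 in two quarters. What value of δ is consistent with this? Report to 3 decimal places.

Present value of the stream is 62000·δ + 7000·δ². Indifference gives 62000δ + 7000δ² = 36217.50.
So 7000δ² + 62000δ − 36217.50 = 0.
The positive root is δ = [−62000 + √(62000² + 4·7000·36217.50)] / (2·7000) = (−62000 + 69700.000)/14000 ≈ 0.550.

δ ≈ 0.550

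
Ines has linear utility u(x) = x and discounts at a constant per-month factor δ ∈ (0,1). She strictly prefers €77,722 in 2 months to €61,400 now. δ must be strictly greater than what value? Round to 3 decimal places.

δ > 0.889

Comparing present values: 61400 < δ^2·77722.
Hence δ^2 > 61400/77722 = 0.79000, and x ↦ x^(1/2) is increasing on (0,∞).
δ > (61400/77722)^(1/2) ≈ 0.889.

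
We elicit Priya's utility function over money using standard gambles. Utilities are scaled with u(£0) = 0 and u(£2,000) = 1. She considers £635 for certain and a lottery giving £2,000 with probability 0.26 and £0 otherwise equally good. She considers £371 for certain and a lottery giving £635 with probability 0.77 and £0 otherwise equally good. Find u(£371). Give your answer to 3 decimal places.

The first gamble pins u(£635): it must equal 0.26·1 + 0.74·0 = 0.26.
The second indifference gives u(£371) = 0.77·u(£635) + 0.23·u(£0) = 0.77·0.26 + 0.23·0.00 = 0.2002.

0.200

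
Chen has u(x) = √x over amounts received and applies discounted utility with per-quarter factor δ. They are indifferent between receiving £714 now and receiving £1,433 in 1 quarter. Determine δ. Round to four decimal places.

δ ≈ 0.7059

The payoff in 1 quarter is discounted by δ, so u(714) = δ·u(1433) and δ = u(714)/u(1433).
With u(x) = √x: δ = √714/√1433 = √(714/1433) = 0.70587.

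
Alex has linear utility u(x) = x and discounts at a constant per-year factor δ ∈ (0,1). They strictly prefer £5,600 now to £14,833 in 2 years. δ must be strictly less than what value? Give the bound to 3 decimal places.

Under u(x) = x this choice says 5600 > δ^2·14833.
So δ^2 < 5600/14833 = 0.37754; taking the square root of both positive sides preserves the inequality.
δ < 0.37754^(1/2) = 0.614.

δ < 0.614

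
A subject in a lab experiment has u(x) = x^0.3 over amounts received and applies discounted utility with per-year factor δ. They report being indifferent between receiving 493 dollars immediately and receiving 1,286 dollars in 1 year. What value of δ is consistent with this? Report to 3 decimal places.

The payoff in 1 year is discounted by δ, so u(493) = δ·u(1286) and δ = u(493)/u(1286).
With u(x) = x^0.3: δ = 493^0.3/1286^0.3 = (493/1286)^0.3 = 0.75004.

δ ≈ 0.750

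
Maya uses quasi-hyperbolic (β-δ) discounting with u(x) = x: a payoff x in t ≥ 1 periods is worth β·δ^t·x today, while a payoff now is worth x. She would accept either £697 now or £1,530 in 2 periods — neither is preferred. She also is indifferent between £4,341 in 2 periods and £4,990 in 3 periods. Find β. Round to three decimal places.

The second indifference involves only future payoffs, so β cancels: β·δ^2·4341 = β·δ^3·4990, giving δ = 4341/4990 = 0.86994.
Substituting δ into 697 = β·δ^2·1530: β = 697/(1157.897) ≈ 0.602.

β ≈ 0.602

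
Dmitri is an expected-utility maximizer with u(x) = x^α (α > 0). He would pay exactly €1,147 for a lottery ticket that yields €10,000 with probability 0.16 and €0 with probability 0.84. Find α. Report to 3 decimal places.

Since u(0) = 0, the lottery's EU is 0.16·10000^α.
Setting u(1147) equal to that: 1147^α = 0.16·10000^α ⇒ (1147/10000)^α = 0.16.
Take logs: α = ln 0.16 / ln(1147/10000) ≈ 0.84629.

α ≈ 0.846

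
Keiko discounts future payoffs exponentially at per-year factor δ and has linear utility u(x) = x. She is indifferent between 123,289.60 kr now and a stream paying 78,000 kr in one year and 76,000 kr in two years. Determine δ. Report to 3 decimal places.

Equating present values: 123289.60 = 78000δ + 76000δ².
That is, 76000δ² + 78000δ − 123289.60 = 0, a quadratic in δ.
The positive root is δ = [−78000 + √(78000² + 4·76000·123289.60)] / (2·76000) = (−78000 + 208720.000)/152000 ≈ 0.860.

δ ≈ 0.860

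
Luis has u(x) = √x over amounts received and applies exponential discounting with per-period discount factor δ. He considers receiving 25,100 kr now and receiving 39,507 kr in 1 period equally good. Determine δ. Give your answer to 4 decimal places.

δ ≈ 0.7971

Indifference means u(25100) = δ · u(39507), so δ = u(25100)/u(39507).
Since u(x) = √x, δ = √(25100/39507) = 0.79708.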